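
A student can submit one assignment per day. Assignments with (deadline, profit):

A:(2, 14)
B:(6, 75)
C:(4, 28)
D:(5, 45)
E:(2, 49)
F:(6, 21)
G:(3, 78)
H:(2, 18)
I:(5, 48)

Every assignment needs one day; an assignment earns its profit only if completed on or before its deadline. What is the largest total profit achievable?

323

Take jobs in profit order; each goes to the latest open slot no later than its deadline.
By profit: G(d3,78), B(d6,75), E(d2,49), I(d5,48), D(d5,45), C(d4,28), F(d6,21), H(d2,18), A(d2,14)
G→slot 3; B→slot 6; E→slot 2; I→slot 5; D→slot 4; C→slot 1; F skipped; H skipped; A skipped.
Profit = 28 + 49 + 78 + 45 + 48 + 75 = 323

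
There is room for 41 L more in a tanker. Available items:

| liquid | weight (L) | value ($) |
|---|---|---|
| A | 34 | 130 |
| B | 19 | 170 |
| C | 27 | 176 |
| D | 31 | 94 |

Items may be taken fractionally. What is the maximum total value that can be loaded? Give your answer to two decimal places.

313.41

Order: B (170/19=8.95) > C (176/27=6.52) > A (130/34=3.82) > D (94/31=3.03)
Fill: take B (19 @ 170) → take 22/27 of C → 143.41; 41/41 used.
Total value = 313.41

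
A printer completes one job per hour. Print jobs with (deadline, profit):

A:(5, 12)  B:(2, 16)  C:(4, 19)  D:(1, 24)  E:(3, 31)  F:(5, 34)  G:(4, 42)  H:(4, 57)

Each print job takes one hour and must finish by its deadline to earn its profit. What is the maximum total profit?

Take jobs in profit order; each goes to the latest open slot no later than its deadline.
Profit order: H=57 G=42 F=34 E=31 D=24 C=19 B=16 A=12
Assign: H→slot 4, G→slot 3, F→slot 5, E→slot 2, D→slot 1, C skipped, B skipped, A skipped.
Slots: [1:D] [2:E] [3:G] [4:H] [5:F]
Profit = 24 + 31 + 42 + 57 + 34 = 188

188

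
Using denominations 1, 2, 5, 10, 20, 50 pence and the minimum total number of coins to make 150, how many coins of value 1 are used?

Use the largest denomination that fits, subtract, and repeat.
150 − 3×50→0
Count of 1: 0

0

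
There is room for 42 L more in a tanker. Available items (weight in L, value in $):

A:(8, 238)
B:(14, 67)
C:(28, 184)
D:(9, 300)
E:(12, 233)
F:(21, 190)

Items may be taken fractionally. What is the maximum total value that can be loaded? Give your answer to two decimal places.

888.62

Ratios (sorted): D 33.33, A 29.75, E 19.42, F 9.05, C 6.57, B 4.79
take D (9 @ 300); take A (8 @ 238); take E (12 @ 233); take 13/21 of F → 117.62. Capacity used 42/42.
Total value = 888.62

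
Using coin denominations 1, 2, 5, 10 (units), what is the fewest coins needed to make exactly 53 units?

7

Greedy: take as many of the largest coin as possible, then repeat with the remainder.
53 − 5×10→3 − 1×2→1 − 1×1→0
Total coins = 5 + 1 + 1 = 7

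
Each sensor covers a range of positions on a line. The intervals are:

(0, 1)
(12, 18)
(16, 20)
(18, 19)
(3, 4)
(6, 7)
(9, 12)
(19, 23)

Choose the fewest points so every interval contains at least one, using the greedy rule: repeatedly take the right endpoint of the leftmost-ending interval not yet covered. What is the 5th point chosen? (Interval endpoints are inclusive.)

19

Sort by right endpoint; whenever an interval is uncovered, place a point at its right end.
Sorted: [0,1] [3,4] [6,7] [9,12] [12,18] [18,19] [16,20] [19,23]
{[0,1]} hit by 1; {[3,4]} hit by 4; {[6,7]} hit by 7; {[9,12],[12,18]} hit by 12; {[18,19],[16,20],[19,23]} hit by 19.
Points: 1, 4, 7, 12, 19 (5 total).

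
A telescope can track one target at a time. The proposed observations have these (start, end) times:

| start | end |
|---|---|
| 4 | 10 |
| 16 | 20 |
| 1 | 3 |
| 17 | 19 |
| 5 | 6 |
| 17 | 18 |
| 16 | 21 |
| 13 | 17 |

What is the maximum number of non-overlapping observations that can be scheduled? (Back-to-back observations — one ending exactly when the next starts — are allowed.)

4

By end time: (1,3), (5,6), (4,10), (13,17), (17,18), (17,19), (16,20), (16,21).
Pick (1,3); next start ≥ 3 → (5,6); next start ≥ 6 → (13,17); next start ≥ 17 → (17,18).
Selected 4 observations.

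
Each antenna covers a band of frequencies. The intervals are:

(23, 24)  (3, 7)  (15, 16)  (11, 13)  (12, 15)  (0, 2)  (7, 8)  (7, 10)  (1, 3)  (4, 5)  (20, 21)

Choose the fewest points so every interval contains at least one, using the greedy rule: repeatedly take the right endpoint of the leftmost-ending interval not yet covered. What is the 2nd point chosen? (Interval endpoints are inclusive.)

5

Sort by right endpoint; whenever an interval is uncovered, place a point at its right end.
Sorted: [0,2] [1,3] [4,5] [3,7] [7,8] [7,10] [11,13] [12,15] [15,16] [20,21] [23,24]
{[0,2],[1,3]} hit by 2; {[4,5],[3,7]} hit by 5; {[7,8],[7,10]} hit by 8; {[11,13],[12,15]} hit by 13; {[15,16]} hit by 16; {[20,21]} hit by 21; {[23,24]} hit by 24.
Points: 2, 5, 8, 13, 16, 21, 24 (7 total).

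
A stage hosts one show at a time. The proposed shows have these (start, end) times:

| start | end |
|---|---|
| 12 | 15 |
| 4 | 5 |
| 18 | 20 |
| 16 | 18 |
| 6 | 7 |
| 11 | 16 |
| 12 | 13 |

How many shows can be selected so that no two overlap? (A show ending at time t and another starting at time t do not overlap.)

Greedy by earliest finish: after sorting by end time, pick each interval compatible with the last pick.
By end time: (4,5), (6,7), (12,13), (12,15), (11,16), (16,18), (18,20).
Pick (4,5); next start ≥ 5 → (6,7); next start ≥ 7 → (12,13); next start ≥ 13 → (16,18); next start ≥ 18 → (18,20).
Selected 5 shows.

5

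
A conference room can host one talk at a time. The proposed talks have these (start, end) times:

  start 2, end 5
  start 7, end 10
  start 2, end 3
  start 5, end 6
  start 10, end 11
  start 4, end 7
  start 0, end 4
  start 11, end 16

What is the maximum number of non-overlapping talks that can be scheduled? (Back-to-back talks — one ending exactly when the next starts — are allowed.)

5

Greedy by earliest finish: after sorting by end time, pick each interval compatible with the last pick.
By end time: (2,3), (0,4), (2,5), (5,6), (4,7), (7,10), (10,11), (11,16).
Pick (2,3); next start ≥ 3 → (5,6); next start ≥ 6 → (7,10); next start ≥ 10 → (10,11); next start ≥ 11 → (11,16).
Selected 5 talks.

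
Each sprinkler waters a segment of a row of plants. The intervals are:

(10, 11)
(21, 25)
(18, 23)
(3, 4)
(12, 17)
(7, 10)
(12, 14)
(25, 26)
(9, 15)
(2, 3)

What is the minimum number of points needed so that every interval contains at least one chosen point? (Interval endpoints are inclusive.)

By right end: [2,3]  [3,4]  [7,10]  [10,11]  [12,14]  [9,15]  [12,17]  [18,23]  [21,25]  [25,26]
[2,3] uncovered → point at 3; [7,10] uncovered → point at 10; [12,14] uncovered → point at 14; [18,23] uncovered → point at 23; [25,26] uncovered → point at 26.
Points: 3, 10, 14, 23, 26 (5 total).

5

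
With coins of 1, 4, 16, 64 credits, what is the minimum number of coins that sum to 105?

Use the largest denomination that fits, subtract, and repeat.
105 = 1×64 + 2×16 + 2×4 + 1×1
Total coins = 1 + 2 + 2 + 1 = 6

6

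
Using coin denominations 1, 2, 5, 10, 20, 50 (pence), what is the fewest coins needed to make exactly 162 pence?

162 = 3×50 + 1×10 + 1×2
Total coins = 3 + 1 + 1 = 5

5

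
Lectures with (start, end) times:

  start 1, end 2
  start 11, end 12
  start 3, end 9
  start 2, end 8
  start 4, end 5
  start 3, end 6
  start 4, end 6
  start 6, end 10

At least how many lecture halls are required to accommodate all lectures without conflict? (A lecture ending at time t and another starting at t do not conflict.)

Count concurrent intervals with a sweep; the peak is the room count.
starts: [1, 2, 3, 3, 4, 4, 6, 11]
ends:   [2, 5, 6, 6, 8, 9, 10, 12]
s1→1 e2→0 s2→1 s3→2 s3→3 s4→4 s4→5  — peak 5.

5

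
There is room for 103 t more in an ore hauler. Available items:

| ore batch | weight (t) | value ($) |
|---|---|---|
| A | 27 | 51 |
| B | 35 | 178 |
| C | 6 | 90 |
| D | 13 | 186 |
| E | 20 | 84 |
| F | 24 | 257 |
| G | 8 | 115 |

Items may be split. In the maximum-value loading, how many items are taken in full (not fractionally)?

Order: C (90/6=15.00) > G (115/8=14.38) > D (186/13=14.31) > F (257/24=10.71) > B (178/35=5.09) > E (84/20=4.20) > A (51/27=1.89)
Fill: take C (6 @ 90) → take G (8 @ 115) → take D (13 @ 186) → take F (24 @ 257) → take B (35 @ 178) → take 17/20 of E → 71.40; 103/103 used.
5 item(s) taken whole; one partial (take 17/20 of E).

5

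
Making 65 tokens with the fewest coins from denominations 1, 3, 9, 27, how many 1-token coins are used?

Use the largest denomination that fits, subtract, and repeat.
65 − 2×27→11 − 1×9→2 − 2×1→0
Count of 1: 2

2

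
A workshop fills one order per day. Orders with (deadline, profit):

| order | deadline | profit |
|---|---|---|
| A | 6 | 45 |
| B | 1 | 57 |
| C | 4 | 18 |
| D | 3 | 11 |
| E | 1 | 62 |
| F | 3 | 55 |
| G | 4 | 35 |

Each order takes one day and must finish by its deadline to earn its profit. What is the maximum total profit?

Take jobs in profit order; each goes to the latest open slot no later than its deadline.
By profit: E(d1,62), B(d1,57), F(d3,55), A(d6,45), G(d4,35), C(d4,18), D(d3,11)
E→slot 1; B skipped; F→slot 3; A→slot 6; G→slot 4; C→slot 2; D skipped.
Profit = 62 + 18 + 55 + 35 + 45 = 215

215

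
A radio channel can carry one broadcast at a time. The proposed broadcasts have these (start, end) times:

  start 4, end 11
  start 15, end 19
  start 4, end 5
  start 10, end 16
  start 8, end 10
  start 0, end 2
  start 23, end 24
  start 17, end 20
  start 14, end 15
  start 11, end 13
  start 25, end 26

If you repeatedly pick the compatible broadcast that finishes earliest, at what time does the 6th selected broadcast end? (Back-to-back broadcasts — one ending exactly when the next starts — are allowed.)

Order by finish time; keep every interval that doesn't clash with the previous kept one.
Sorted by end: (0,2)  (4,5)  (8,10)  (4,11)  (11,13)  (14,15)  (10,16)  (15,19)  (17,20)  (23,24)  (25,26)
take (0,2); take (4,5); take (8,10); skip (4,11); take (11,13); take (14,15); take (15,19); skip (17,20); take (23,24); take (25,26).
Selected: (0,2) (4,5) (8,10) (11,13) (14,15) (15,19) (23,24) (25,26)

19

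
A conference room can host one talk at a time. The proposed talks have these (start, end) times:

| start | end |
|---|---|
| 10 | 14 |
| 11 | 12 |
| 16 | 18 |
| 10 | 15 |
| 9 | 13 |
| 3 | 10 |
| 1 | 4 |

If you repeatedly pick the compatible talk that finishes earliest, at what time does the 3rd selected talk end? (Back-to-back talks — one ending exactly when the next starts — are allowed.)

Sorted by end: (1,4)  (3,10)  (11,12)  (9,13)  (10,14)  (10,15)  (16,18)
take (1,4); take (11,12); skip (9,13); take (16,18).
Selected: (1,4) (11,12) (16,18)

18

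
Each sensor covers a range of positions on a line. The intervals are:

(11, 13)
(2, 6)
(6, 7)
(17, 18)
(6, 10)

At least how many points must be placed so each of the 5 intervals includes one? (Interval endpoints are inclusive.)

3

Process intervals by earliest right end; each time one isn't hit yet, stab at its right endpoint.
By right end: [2,6]  [6,7]  [6,10]  [11,13]  [17,18]
[2,6] uncovered → point at 6; [11,13] uncovered → point at 13; [17,18] uncovered → point at 18.
Points: 6, 13, 18 (3 total).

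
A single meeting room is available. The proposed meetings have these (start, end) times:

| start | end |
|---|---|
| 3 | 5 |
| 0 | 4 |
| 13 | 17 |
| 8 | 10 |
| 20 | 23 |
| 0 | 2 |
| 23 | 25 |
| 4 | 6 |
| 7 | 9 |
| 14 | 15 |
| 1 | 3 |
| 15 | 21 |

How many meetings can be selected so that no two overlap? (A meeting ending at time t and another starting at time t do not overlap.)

Sort by end time and greedily take each interval whose start is ≥ the last chosen end.
Sorted by end: (0,2)  (1,3)  (0,4)  (3,5)  (4,6)  (7,9)  (8,10)  (14,15)  (13,17)  (15,21)  (20,23)  (23,25)
take (0,2); skip (1,3); take (3,5); skip (4,6); take (7,9); take (14,15); take (15,21); skip (20,23); take (23,25).
Selected 6 meetings.

6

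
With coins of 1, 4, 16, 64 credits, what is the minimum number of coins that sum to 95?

8

Use the largest denomination that fits, subtract, and repeat.
95 − 1×64→31 − 1×16→15 − 3×4→3 − 3×1→0
Total coins = 1 + 1 + 3 + 3 = 8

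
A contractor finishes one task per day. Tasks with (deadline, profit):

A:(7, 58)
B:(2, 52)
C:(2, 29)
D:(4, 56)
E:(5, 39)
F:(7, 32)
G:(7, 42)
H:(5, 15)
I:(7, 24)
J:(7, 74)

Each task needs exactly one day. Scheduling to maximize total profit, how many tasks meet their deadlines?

Take jobs in profit order; each goes to the latest open slot no later than its deadline.
By profit: J(d7,74), A(d7,58), D(d4,56), B(d2,52), G(d7,42), E(d5,39), F(d7,32), C(d2,29), I(d7,24), H(d5,15)
J→slot 7; A→slot 6; D→slot 4; B→slot 2; G→slot 5; E→slot 3; F→slot 1; C skipped; I skipped; H skipped.
7 of 10 scheduled.

7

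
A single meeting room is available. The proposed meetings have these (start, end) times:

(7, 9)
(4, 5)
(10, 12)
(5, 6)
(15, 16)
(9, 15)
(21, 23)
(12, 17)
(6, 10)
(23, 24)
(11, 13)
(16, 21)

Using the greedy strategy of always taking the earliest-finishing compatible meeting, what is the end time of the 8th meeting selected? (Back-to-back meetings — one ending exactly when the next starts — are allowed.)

24

By end time: (4,5), (5,6), (7,9), (6,10), (10,12), (11,13), (9,15), (15,16), (12,17), (16,21), (21,23), (23,24).
Pick (4,5); next start ≥ 5 → (5,6); next start ≥ 6 → (7,9); next start ≥ 9 → (10,12); next start ≥ 12 → (15,16); next start ≥ 16 → (16,21); next start ≥ 21 → (21,23); next start ≥ 23 → (23,24).
Selected: (4,5) (5,6) (7,9) (10,12) (15,16) (16,21) (21,23) (23,24)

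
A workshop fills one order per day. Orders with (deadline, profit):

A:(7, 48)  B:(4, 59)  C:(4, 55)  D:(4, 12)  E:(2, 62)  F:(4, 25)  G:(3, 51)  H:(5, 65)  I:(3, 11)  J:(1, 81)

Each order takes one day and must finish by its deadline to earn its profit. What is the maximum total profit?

370

By profit: J(d1,81), H(d5,65), E(d2,62), B(d4,59), C(d4,55), G(d3,51), A(d7,48), F(d4,25), D(d4,12), I(d3,11)
J→slot 1; H→slot 5; E→slot 2; B→slot 4; C→slot 3; G skipped; A→slot 7; F skipped; D skipped; I skipped.
Profit = 81 + 62 + 55 + 59 + 65 + 48 = 370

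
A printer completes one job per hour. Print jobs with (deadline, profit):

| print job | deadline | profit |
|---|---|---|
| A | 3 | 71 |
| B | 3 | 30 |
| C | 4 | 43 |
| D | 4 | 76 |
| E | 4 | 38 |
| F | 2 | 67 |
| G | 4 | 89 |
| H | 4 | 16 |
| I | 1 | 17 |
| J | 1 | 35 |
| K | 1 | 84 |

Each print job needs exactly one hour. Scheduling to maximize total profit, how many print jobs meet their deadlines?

4

Take jobs in profit order; each goes to the latest open slot no later than its deadline.
Profit order: G=89 K=84 D=76 A=71 F=67 C=43 E=38 J=35 B=30 I=17 H=16
Assign: G→slot 4, K→slot 1, D→slot 3, A→slot 2, F skipped, C skipped, E skipped, J skipped, B skipped, I skipped, H skipped.
Slots: [1:K] [2:A] [3:D] [4:G]
4 of 11 scheduled.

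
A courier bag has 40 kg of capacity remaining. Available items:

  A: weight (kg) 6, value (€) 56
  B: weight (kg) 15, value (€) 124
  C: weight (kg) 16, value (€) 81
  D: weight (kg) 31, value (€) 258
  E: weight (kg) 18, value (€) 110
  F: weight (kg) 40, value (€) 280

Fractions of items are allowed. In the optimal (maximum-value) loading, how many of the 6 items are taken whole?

Greedy by value/weight ratio, highest first.
Order: A (56/6=9.33) > D (258/31=8.32) > B (124/15=8.27) > F (280/40=7.00) > E (110/18=6.11) > C (81/16=5.06)
Fill: take A (6 @ 56) → take D (31 @ 258) → take 3/15 of B → 24.80; 40/40 used.
2 item(s) taken whole; one partial (take 3/15 of B).

2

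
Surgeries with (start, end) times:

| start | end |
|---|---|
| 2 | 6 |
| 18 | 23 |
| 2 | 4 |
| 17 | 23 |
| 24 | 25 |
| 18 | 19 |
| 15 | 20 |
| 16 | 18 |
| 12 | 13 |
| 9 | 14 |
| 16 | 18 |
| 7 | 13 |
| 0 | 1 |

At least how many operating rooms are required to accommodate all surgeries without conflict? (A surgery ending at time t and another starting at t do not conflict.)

4

Count concurrent intervals with a sweep; the peak is the room count.
starts: [0, 2, 2, 7, 9, 12, 15, 16, 16, 17, 18, 18, 24]
ends:   [1, 4, 6, 13, 13, 14, 18, 18, 19, 20, 23, 23, 25]
s0→1 e1→0 s2→1 s2→2 e4→1 e6→0 s7→1 s9→2 s12→3 e13→2 e13→1 e14→0 s15→1 s16→2 s16→3 s17→4  — peak 4.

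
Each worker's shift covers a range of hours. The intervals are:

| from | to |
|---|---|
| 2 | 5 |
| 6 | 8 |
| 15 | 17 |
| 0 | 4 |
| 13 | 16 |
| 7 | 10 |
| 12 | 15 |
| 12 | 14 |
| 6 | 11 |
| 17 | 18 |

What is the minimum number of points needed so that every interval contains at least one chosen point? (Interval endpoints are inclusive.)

4

By right end: [0,4]  [2,5]  [6,8]  [7,10]  [6,11]  [12,14]  [12,15]  [13,16]  [15,17]  [17,18]
[0,4] uncovered → point at 4; [6,8] uncovered → point at 8; [12,14] uncovered → point at 14; [15,17] uncovered → point at 17.
Points: 4, 8, 14, 17 (4 total).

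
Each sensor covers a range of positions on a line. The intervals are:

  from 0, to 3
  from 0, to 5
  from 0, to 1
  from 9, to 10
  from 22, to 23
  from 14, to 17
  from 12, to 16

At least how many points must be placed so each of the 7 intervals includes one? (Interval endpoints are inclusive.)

Sort by right endpoint; whenever an interval is uncovered, place a point at its right end.
Sorted: [0,1] [0,3] [0,5] [9,10] [12,16] [14,17] [22,23]
{[0,1],[0,3],[0,5]} hit by 1; {[9,10]} hit by 10; {[12,16],[14,17]} hit by 16; {[22,23]} hit by 23.
Points: 1, 10, 16, 23 (4 total).

4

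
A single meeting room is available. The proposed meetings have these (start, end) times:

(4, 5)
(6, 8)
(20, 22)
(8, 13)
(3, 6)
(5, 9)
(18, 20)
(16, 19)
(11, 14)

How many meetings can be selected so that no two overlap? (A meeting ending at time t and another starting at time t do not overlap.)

5

Sorted by end: (4,5)  (3,6)  (6,8)  (5,9)  (8,13)  (11,14)  (16,19)  (18,20)  (20,22)
take (4,5); take (6,8); take (8,13); take (16,19); take (20,22).
Selected 5 meetings.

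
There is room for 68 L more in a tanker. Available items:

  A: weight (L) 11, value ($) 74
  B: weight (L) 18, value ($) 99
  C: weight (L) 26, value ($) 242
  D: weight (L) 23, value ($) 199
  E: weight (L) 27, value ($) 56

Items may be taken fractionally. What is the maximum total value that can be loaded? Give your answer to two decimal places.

559.00

Greedy by value/weight ratio, highest first.
Order: C (242/26=9.31) > D (199/23=8.65) > A (74/11=6.73) > B (99/18=5.50) > E (56/27=2.07)
Fill: take C (26 @ 242) → take D (23 @ 199) → take A (11 @ 74) → take 8/18 of B → 44.00; 68/68 used.
Total value = 559.00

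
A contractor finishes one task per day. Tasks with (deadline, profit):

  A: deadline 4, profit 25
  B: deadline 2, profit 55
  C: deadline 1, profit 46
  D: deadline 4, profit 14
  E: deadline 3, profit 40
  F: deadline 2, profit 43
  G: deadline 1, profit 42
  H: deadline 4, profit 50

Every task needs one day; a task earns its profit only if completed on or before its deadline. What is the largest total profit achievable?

191

Profit order: B=55 H=50 C=46 F=43 G=42 E=40 A=25 D=14
Assign: B→slot 2, H→slot 4, C→slot 1, F skipped, G skipped, E→slot 3, A skipped, D skipped.
Slots: [1:C] [2:B] [3:E] [4:H]
Profit = 46 + 55 + 40 + 50 = 191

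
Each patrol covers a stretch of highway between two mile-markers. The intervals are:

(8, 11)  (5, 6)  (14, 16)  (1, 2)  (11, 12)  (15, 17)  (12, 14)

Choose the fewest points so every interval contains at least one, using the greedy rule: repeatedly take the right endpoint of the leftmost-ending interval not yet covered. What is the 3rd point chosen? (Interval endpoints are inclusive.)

11

By right end: [1,2]  [5,6]  [8,11]  [11,12]  [12,14]  [14,16]  [15,17]
[1,2] uncovered → point at 2; [5,6] uncovered → point at 6; [8,11] uncovered → point at 11; [12,14] uncovered → point at 14; [15,17] uncovered → point at 17.
Points: 2, 6, 11, 14, 17 (5 total).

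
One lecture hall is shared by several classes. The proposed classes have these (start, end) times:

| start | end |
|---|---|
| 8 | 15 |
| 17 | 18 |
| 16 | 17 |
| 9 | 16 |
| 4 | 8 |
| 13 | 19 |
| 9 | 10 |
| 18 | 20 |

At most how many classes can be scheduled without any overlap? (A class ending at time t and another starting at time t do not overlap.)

5

Order by finish time; keep every interval that doesn't clash with the previous kept one.
By end time: (4,8), (9,10), (8,15), (9,16), (16,17), (17,18), (13,19), (18,20).
Pick (4,8); next start ≥ 8 → (9,10); next start ≥ 10 → (16,17); next start ≥ 17 → (17,18); next start ≥ 18 → (18,20).
Selected 5 classes.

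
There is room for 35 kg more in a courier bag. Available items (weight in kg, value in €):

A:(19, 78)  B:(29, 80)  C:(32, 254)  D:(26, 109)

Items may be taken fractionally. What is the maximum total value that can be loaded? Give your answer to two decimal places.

Ratios (sorted): C 7.94, D 4.19, A 4.11, B 2.76
take C (32 @ 254); take 3/26 of D → 12.58. Capacity used 35/35.
Total value = 266.58

266.58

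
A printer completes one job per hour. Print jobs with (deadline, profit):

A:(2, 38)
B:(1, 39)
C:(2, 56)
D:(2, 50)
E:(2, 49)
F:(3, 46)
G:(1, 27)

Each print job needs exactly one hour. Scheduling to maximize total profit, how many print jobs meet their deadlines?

3

Sort by profit descending; place each in the latest free slot ≤ its deadline.
By profit: C(d2,56), D(d2,50), E(d2,49), F(d3,46), B(d1,39), A(d2,38), G(d1,27)
C→slot 2; D→slot 1; E skipped; F→slot 3; B skipped; A skipped; G skipped.
3 of 7 scheduled.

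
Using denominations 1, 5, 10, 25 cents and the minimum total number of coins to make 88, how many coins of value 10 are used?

Use the largest denomination that fits, subtract, and repeat.
88 − 3×25→13 − 1×10→3 − 3×1→0
Count of 10: 1

1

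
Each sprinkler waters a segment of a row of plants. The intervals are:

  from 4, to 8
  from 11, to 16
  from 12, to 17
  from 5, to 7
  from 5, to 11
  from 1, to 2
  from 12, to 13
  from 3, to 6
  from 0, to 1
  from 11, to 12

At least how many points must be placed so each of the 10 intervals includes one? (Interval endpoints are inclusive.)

3

Sorted: [0,1] [1,2] [3,6] [5,7] [4,8] [5,11] [11,12] [12,13] [11,16] [12,17]
{[0,1],[1,2]} hit by 1; {[3,6],[5,7],[4,8],[5,11]} hit by 6; {[11,12],[12,13],[11,16],[12,17]} hit by 12.
Points: 1, 6, 12 (3 total).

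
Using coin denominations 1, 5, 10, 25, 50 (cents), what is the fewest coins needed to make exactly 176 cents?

5

Greedy: take as many of the largest coin as possible, then repeat with the remainder.
176 − 3×50→26 − 1×25→1 − 1×1→0
Total coins = 3 + 1 + 1 = 5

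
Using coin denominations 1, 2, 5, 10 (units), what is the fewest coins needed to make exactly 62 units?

62 − 6×10→2 − 1×2→0
Total coins = 6 + 1 = 7

7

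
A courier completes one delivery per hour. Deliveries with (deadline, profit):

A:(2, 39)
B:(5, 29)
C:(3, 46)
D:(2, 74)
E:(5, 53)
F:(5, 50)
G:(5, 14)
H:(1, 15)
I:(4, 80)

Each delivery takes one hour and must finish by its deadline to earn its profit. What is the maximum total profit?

303

By profit: I(d4,80), D(d2,74), E(d5,53), F(d5,50), C(d3,46), A(d2,39), B(d5,29), H(d1,15), G(d5,14)
I→slot 4; D→slot 2; E→slot 5; F→slot 3; C→slot 1; A skipped; B skipped; H skipped; G skipped.
Profit = 46 + 74 + 50 + 80 + 53 = 303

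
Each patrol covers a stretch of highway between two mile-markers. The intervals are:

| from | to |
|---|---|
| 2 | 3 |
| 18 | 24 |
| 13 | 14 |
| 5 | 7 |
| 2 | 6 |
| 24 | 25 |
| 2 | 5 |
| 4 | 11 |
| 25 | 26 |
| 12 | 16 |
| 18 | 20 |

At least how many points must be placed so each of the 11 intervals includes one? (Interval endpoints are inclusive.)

5

By right end: [2,3]  [2,5]  [2,6]  [5,7]  [4,11]  [13,14]  [12,16]  [18,20]  [18,24]  [24,25]  [25,26]
[2,3] uncovered → point at 3; [5,7] uncovered → point at 7; [13,14] uncovered → point at 14; [18,20] uncovered → point at 20; [24,25] uncovered → point at 25.
Points: 3, 7, 14, 20, 25 (5 total).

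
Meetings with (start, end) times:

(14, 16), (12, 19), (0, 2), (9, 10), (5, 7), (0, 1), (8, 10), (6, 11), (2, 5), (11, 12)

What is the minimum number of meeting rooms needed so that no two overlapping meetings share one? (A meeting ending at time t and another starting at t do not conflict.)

starts: [0, 0, 2, 5, 6, 8, 9, 11, 12, 14]
ends:   [1, 2, 5, 7, 10, 10, 11, 12, 16, 19]
s0→1 s0→2 e1→1 e2→0 s2→1 e5→0 s5→1 s6→2 e7→1 s8→2 s9→3  — peak 3.

3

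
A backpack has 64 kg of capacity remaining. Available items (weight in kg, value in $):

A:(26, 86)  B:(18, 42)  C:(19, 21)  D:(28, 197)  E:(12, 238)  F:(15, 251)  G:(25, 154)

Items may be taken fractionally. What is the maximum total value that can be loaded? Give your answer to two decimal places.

Greedy by value/weight ratio, highest first.
Ratios (sorted): E 19.83, F 16.73, D 7.04, G 6.16, A 3.31, B 2.33, C 1.11
take E (12 @ 238); take F (15 @ 251); take D (28 @ 197); take 9/25 of G → 55.44. Capacity used 64/64.
Total value = 741.44

741.44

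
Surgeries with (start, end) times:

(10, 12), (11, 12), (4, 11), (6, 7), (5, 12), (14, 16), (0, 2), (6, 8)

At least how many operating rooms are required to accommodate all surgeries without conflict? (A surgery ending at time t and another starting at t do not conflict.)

4

Count concurrent intervals with a sweep; the peak is the room count.
starts: [0, 4, 5, 6, 6, 10, 11, 14]
ends:   [2, 7, 8, 11, 12, 12, 12, 16]
s0→1 e2→0 s4→1 s5→2 s6→3 s6→4  — peak 4.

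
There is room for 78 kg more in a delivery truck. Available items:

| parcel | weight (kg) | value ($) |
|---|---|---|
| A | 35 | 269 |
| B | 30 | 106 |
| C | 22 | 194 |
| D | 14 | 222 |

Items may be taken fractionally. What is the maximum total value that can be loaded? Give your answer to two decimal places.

Greedy by value/weight ratio, highest first.
Ratios (sorted): D 15.86, C 8.82, A 7.69, B 3.53
take D (14 @ 222); take C (22 @ 194); take A (35 @ 269); take 7/30 of B → 24.73. Capacity used 78/78.
Total value = 709.73

709.73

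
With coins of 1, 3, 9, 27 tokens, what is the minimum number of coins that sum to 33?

33 = 1×27 + 2×3
Total coins = 1 + 2 = 3

3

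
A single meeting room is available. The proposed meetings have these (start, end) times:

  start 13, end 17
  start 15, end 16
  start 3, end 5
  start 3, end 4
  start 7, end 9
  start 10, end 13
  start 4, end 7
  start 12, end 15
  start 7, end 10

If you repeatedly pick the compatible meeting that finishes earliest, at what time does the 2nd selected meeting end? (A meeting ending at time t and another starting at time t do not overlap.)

Sort by end time and greedily take each interval whose start is ≥ the last chosen end.
By end time: (3,4), (3,5), (4,7), (7,9), (7,10), (10,13), (12,15), (15,16), (13,17).
Pick (3,4); next start ≥ 4 → (4,7); next start ≥ 7 → (7,9); next start ≥ 9 → (10,13); next start ≥ 13 → (15,16).
Selected: (3,4) (4,7) (7,9) (10,13) (15,16)

7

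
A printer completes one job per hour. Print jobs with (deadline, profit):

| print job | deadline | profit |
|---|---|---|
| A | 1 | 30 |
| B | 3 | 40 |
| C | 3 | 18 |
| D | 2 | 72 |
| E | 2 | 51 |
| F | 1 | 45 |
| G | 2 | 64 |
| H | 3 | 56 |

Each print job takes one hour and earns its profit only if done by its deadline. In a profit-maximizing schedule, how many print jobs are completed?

3

Sort by profit descending; place each in the latest free slot ≤ its deadline.
By profit: D(d2,72), G(d2,64), H(d3,56), E(d2,51), F(d1,45), B(d3,40), A(d1,30), C(d3,18)
D→slot 2; G→slot 1; H→slot 3; E skipped; F skipped; B skipped; A skipped; C skipped.
3 of 8 scheduled.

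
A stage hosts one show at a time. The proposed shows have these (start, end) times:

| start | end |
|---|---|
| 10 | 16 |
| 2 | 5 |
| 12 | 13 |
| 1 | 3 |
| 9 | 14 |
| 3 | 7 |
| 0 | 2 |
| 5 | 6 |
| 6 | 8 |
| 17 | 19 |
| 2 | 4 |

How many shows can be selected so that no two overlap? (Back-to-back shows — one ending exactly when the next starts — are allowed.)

6

Greedy by earliest finish: after sorting by end time, pick each interval compatible with the last pick.
Sorted by end: (0,2)  (1,3)  (2,4)  (2,5)  (5,6)  (3,7)  (6,8)  (12,13)  (9,14)  (10,16)  (17,19)
take (0,2); skip (1,3); take (2,4); skip (2,5); take (5,6); take (6,8); take (12,13); take (17,19).
Selected 6 shows.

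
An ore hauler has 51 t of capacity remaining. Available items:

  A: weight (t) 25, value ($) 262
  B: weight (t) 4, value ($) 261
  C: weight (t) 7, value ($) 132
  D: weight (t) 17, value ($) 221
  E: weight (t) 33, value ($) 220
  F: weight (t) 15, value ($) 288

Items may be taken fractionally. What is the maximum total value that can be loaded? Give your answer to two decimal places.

985.84

Order: B (261/4=65.25) > F (288/15=19.20) > C (132/7=18.86) > D (221/17=13.00) > A (262/25=10.48) > E (220/33=6.67)
Fill: take B (4 @ 261) → take F (15 @ 288) → take C (7 @ 132) → take D (17 @ 221) → take 8/25 of A → 83.84; 51/51 used.
Total value = 985.84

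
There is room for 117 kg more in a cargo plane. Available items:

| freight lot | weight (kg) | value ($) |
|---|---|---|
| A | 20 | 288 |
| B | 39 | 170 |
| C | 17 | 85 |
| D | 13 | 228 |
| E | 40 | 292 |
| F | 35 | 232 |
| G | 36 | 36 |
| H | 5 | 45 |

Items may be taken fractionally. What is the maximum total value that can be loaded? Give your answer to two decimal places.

Sort by value per unit weight and fill in that order.
Ratios (sorted): D 17.54, A 14.40, H 9.00, E 7.30, F 6.63, C 5.00, B 4.36, G 1.00
take D (13 @ 228); take A (20 @ 288); take H (5 @ 45); take E (40 @ 292); take F (35 @ 232); take 4/17 of C → 20.00. Capacity used 117/117.
Total value = 1105.00

1105.00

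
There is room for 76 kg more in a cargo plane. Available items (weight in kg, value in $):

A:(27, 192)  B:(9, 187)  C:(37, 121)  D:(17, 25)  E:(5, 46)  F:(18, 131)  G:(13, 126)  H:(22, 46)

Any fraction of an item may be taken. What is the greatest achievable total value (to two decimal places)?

695.08

Sort by value per unit weight and fill in that order.
Order: B (187/9=20.78) > G (126/13=9.69) > E (46/5=9.20) > F (131/18=7.28) > A (192/27=7.11) > C (121/37=3.27) > H (46/22=2.09) > D (25/17=1.47)
Fill: take B (9 @ 187) → take G (13 @ 126) → take E (5 @ 46) → take F (18 @ 131) → take A (27 @ 192) → take 4/37 of C → 13.08; 76/76 used.
Total value = 695.08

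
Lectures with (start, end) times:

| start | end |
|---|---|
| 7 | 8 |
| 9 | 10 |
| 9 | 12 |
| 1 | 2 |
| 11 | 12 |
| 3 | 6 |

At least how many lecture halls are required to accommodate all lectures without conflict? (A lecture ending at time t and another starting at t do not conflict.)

2

Events (time:±→running): 1:+→1 2:-→0 3:+→1 6:-→0 7:+→1 8:-→0 9:+→1 9:+→2 … peak 2.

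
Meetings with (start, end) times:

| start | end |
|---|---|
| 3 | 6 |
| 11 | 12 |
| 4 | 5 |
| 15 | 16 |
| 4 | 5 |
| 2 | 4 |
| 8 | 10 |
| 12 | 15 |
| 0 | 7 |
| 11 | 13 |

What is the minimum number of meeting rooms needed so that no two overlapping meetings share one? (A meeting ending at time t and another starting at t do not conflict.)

4

Events (time:±→running): 0:+→1 2:+→2 3:+→3 4:-→2 4:+→3 4:+→4 … peak 4.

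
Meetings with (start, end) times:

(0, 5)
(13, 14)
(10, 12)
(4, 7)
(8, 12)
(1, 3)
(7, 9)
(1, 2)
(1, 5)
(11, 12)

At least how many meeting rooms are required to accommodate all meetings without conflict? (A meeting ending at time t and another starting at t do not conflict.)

Count concurrent intervals with a sweep; the peak is the room count.
starts: [0, 1, 1, 1, 4, 7, 8, 10, 11, 13]
ends:   [2, 3, 5, 5, 7, 9, 12, 12, 12, 14]
s0→1 s1→2 s1→3 s1→4  — peak 4.

4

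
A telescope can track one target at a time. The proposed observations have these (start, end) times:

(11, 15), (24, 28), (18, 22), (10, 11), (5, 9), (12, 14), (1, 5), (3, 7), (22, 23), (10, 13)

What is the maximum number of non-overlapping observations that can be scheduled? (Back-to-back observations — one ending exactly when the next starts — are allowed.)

7

Greedy by earliest finish: after sorting by end time, pick each interval compatible with the last pick.
Sorted by end: (1,5)  (3,7)  (5,9)  (10,11)  (10,13)  (12,14)  (11,15)  (18,22)  (22,23)  (24,28)
take (1,5); take (5,9); take (10,11); skip (10,13); take (12,14); take (18,22); take (22,23); take (24,28).
Selected 7 observations.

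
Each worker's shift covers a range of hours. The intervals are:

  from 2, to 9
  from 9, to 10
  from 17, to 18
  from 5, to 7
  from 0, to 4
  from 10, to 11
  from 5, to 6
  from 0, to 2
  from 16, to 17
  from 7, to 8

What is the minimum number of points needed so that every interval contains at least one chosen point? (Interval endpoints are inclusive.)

5

Sort by right endpoint; whenever an interval is uncovered, place a point at its right end.
By right end: [0,2]  [0,4]  [5,6]  [5,7]  [7,8]  [2,9]  [9,10]  [10,11]  [16,17]  [17,18]
[0,2] uncovered → point at 2; [5,6] uncovered → point at 6; [7,8] uncovered → point at 8; [9,10] uncovered → point at 10; [16,17] uncovered → point at 17.
Points: 2, 6, 8, 10, 17 (5 total).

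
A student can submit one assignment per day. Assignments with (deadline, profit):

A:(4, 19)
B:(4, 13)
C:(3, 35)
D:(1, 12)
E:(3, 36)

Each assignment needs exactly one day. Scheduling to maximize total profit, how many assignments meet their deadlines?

Profit order: E=36 C=35 A=19 B=13 D=12
Assign: E→slot 3, C→slot 2, A→slot 4, B→slot 1, D skipped.
Slots: [1:B] [2:C] [3:E] [4:A]
4 of 5 scheduled.

4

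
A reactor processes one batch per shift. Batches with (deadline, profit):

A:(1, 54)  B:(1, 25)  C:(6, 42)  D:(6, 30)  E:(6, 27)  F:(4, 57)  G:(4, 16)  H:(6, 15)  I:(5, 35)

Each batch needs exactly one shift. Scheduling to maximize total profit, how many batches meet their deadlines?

6

Take jobs in profit order; each goes to the latest open slot no later than its deadline.
By profit: F(d4,57), A(d1,54), C(d6,42), I(d5,35), D(d6,30), E(d6,27), B(d1,25), G(d4,16), H(d6,15)
F→slot 4; A→slot 1; C→slot 6; I→slot 5; D→slot 3; E→slot 2; B skipped; G skipped; H skipped.
6 of 9 scheduled.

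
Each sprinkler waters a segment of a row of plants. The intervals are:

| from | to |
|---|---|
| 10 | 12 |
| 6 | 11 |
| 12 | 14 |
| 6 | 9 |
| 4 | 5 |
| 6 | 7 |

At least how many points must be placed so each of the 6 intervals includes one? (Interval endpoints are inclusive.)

Sort by right endpoint; whenever an interval is uncovered, place a point at its right end.
By right end: [4,5]  [6,7]  [6,9]  [6,11]  [10,12]  [12,14]
[4,5] uncovered → point at 5; [6,7] uncovered → point at 7; [10,12] uncovered → point at 12.
Points: 5, 7, 12 (3 total).

3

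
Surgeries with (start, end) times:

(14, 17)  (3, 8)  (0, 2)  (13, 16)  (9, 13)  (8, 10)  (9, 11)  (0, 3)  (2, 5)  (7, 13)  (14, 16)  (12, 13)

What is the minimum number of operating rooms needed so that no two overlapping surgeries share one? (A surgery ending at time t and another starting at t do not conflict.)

Events (time:±→running): 0:+→1 0:+→2 2:-→1 2:+→2 3:-→1 3:+→2 5:-→1 7:+→2 8:-→1 8:+→2 9:+→3 9:+→4 … peak 4.

4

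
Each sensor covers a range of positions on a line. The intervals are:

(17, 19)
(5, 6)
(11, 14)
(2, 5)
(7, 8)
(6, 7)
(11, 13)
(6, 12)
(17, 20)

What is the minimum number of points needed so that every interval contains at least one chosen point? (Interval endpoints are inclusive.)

4

By right end: [2,5]  [5,6]  [6,7]  [7,8]  [6,12]  [11,13]  [11,14]  [17,19]  [17,20]
[2,5] uncovered → point at 5; [6,7] uncovered → point at 7; [11,13] uncovered → point at 13; [17,19] uncovered → point at 19.
Points: 5, 7, 13, 19 (4 total).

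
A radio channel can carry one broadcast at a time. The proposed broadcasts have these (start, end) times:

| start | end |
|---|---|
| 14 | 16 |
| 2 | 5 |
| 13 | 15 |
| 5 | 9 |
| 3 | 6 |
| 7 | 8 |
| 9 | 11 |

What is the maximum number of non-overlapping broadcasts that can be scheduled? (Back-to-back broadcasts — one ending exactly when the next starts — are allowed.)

4

Order by finish time; keep every interval that doesn't clash with the previous kept one.
By end time: (2,5), (3,6), (7,8), (5,9), (9,11), (13,15), (14,16).
Pick (2,5); next start ≥ 5 → (7,8); next start ≥ 8 → (9,11); next start ≥ 11 → (13,15).
Selected 4 broadcasts.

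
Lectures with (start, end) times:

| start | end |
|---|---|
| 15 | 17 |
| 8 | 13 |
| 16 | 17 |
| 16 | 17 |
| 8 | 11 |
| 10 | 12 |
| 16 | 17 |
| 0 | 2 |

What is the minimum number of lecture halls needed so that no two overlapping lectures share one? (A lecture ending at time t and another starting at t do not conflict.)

4

Count concurrent intervals with a sweep; the peak is the room count.
Events (time:±→running): 0:+→1 2:-→0 8:+→1 8:+→2 10:+→3 11:-→2 12:-→1 13:-→0 15:+→1 16:+→2 16:+→3 16:+→4 … peak 4.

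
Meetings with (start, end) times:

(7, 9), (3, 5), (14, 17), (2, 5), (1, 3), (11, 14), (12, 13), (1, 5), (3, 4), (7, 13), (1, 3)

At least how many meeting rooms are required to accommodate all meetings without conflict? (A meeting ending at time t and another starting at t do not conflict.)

Count concurrent intervals with a sweep; the peak is the room count.
starts: [1, 1, 1, 2, 3, 3, 7, 7, 11, 12, 14]
ends:   [3, 3, 4, 5, 5, 5, 9, 13, 13, 14, 17]
s1→1 s1→2 s1→3 s2→4  — peak 4.

4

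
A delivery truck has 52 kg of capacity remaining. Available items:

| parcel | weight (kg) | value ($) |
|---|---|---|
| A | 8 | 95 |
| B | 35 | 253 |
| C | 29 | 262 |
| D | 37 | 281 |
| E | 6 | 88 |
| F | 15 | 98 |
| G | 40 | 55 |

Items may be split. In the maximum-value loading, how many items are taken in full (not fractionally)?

3

Ratios (sorted): E 14.67, A 11.88, C 9.03, D 7.59, B 7.23, F 6.53, G 1.38
take E (6 @ 88); take A (8 @ 95); take C (29 @ 262); take 9/37 of D → 68.35. Capacity used 52/52.
3 item(s) taken whole; one partial (take 9/37 of D).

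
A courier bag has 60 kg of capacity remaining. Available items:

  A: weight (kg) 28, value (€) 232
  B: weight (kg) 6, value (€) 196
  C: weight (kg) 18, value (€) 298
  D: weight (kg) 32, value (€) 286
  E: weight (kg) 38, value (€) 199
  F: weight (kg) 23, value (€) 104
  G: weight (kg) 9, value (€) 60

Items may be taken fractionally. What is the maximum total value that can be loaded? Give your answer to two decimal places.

Order: B (196/6=32.67) > C (298/18=16.56) > D (286/32=8.94) > A (232/28=8.29) > G (60/9=6.67) > E (199/38=5.24) > F (104/23=4.52)
Fill: take B (6 @ 196) → take C (18 @ 298) → take D (32 @ 286) → take 4/28 of A → 33.14; 60/60 used.
Total value = 813.14

813.14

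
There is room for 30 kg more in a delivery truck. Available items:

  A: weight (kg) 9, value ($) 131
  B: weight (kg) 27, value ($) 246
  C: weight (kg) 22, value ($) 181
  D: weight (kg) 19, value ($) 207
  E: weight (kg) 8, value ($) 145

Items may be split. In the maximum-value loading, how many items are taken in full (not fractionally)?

Ratios (sorted): E 18.12, A 14.56, D 10.89, B 9.11, C 8.23
take E (8 @ 145); take A (9 @ 131); take 13/19 of D → 141.63. Capacity used 30/30.
2 item(s) taken whole; one partial (take 13/19 of D).

2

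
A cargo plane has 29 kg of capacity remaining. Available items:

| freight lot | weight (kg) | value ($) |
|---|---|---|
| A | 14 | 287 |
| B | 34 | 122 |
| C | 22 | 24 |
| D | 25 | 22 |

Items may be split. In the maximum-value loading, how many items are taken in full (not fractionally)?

Greedy by value/weight ratio, highest first.
Ratios (sorted): A 20.50, B 3.59, C 1.09, D 0.88
take A (14 @ 287); take 15/34 of B → 53.82. Capacity used 29/29.
1 item(s) taken whole; one partial (take 15/34 of B).

1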